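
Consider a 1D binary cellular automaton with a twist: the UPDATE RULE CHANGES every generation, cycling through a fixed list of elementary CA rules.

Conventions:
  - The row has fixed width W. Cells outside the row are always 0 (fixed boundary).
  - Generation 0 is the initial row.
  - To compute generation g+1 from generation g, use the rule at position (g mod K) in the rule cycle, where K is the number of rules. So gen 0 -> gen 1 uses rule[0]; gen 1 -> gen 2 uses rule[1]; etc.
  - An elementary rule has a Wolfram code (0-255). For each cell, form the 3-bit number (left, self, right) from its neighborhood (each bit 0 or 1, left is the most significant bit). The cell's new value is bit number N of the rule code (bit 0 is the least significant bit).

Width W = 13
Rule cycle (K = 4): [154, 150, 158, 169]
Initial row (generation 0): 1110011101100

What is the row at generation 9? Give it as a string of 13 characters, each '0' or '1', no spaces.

Gen 0: 1110011101100
Gen 1 (rule 154): 1101111001010
Gen 2 (rule 150): 0000110111011
Gen 3 (rule 158): 0001100110010
Gen 4 (rule 169): 1101000100000
Gen 5 (rule 154): 1000101010000
Gen 6 (rule 150): 1101101011000
Gen 7 (rule 158): 1001001010100
Gen 8 (rule 169): 0000000101001
Gen 9 (rule 154): 0000001000110

Answer: 0000001000110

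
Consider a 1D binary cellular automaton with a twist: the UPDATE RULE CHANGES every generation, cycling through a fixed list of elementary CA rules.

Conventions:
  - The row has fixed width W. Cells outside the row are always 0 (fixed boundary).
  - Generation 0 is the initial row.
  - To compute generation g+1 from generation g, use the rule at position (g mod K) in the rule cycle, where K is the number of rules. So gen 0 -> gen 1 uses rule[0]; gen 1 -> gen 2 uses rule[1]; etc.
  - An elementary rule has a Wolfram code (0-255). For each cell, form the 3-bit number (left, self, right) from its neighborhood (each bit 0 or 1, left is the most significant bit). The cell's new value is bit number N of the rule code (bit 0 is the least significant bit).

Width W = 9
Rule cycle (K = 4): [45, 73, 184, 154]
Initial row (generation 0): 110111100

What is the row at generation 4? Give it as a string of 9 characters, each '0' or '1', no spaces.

Answer: 010010001

Derivation:
Gen 0: 110111100
Gen 1 (rule 45): 101100001
Gen 2 (rule 73): 001101100
Gen 3 (rule 184): 001011010
Gen 4 (rule 154): 010010001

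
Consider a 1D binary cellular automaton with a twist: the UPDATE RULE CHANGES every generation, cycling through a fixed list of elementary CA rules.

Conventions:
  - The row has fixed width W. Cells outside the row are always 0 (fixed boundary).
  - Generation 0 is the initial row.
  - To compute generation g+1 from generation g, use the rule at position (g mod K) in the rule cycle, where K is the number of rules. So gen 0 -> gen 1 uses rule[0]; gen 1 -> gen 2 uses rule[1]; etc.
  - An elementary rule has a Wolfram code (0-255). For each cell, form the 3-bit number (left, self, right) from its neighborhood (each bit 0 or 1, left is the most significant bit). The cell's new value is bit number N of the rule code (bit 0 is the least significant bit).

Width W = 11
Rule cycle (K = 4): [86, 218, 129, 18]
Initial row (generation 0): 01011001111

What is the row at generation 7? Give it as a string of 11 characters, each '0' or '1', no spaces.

Gen 0: 01011001111
Gen 1 (rule 86): 11001110001
Gen 2 (rule 218): 11111111010
Gen 3 (rule 129): 01111110000
Gen 4 (rule 18): 10000001000
Gen 5 (rule 86): 11000011100
Gen 6 (rule 218): 11100111110
Gen 7 (rule 129): 01000011100

Answer: 01000011100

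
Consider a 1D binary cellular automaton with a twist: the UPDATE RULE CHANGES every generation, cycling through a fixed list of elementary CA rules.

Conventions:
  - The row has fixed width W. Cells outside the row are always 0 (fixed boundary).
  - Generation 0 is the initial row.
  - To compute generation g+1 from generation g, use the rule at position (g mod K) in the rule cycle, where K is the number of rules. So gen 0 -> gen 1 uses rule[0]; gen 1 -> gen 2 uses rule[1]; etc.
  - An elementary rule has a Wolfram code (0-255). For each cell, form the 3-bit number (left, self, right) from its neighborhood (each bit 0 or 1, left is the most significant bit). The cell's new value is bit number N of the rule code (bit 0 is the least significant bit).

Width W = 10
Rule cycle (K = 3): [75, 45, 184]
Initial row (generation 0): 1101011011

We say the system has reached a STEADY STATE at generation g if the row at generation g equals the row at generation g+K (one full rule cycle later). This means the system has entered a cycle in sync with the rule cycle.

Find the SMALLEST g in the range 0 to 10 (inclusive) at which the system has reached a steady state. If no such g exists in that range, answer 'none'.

Gen 0: 1101011011
Gen 1 (rule 75): 1100011011
Gen 2 (rule 45): 1001010110
Gen 3 (rule 184): 0100101101
Gen 4 (rule 75): 1001001100
Gen 5 (rule 45): 1001001001
Gen 6 (rule 184): 0100100100
Gen 7 (rule 75): 1001001001
Gen 8 (rule 45): 1001001001
Gen 9 (rule 184): 0100100100
Gen 10 (rule 75): 1001001001
Gen 11 (rule 45): 1001001001
Gen 12 (rule 184): 0100100100
Gen 13 (rule 75): 1001001001

Answer: 5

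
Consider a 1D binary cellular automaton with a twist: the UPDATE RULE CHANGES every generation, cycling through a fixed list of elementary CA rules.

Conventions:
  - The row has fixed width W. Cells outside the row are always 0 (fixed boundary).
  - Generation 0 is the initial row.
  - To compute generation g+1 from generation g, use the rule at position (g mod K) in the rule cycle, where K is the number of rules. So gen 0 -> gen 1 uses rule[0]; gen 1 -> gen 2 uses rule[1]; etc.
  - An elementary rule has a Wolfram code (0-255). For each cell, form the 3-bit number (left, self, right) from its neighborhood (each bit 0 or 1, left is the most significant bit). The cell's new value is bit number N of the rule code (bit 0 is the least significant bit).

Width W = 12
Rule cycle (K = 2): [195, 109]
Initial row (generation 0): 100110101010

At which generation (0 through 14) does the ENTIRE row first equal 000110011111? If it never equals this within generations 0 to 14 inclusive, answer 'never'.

Answer: 3

Derivation:
Gen 0: 100110101010
Gen 1 (rule 195): 001010000000
Gen 2 (rule 109): 101110111111
Gen 3 (rule 195): 000110011111
Gen 4 (rule 109): 110110010001
Gen 5 (rule 195): 010010100110
Gen 6 (rule 109): 010011100110
Gen 7 (rule 195): 100101101010
Gen 8 (rule 109): 100111111110
Gen 9 (rule 195): 001011111110
Gen 10 (rule 109): 101110000010
Gen 11 (rule 195): 000110111100
Gen 12 (rule 109): 110111100101
Gen 13 (rule 195): 010011101000
Gen 14 (rule 109): 010010111011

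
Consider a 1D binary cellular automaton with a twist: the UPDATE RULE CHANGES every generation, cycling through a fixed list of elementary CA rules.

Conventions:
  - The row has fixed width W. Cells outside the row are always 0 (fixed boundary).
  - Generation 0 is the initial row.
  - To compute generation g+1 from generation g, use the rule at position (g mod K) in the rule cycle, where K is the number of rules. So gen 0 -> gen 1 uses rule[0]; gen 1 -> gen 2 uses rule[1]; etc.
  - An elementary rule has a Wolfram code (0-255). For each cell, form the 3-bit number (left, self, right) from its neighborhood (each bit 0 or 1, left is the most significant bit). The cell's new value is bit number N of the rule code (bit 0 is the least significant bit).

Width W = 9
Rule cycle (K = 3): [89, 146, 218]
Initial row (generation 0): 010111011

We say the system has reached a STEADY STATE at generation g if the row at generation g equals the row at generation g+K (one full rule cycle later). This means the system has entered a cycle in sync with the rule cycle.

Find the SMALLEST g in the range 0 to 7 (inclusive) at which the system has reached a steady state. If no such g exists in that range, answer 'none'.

Answer: 7

Derivation:
Gen 0: 010111011
Gen 1 (rule 89): 000101011
Gen 2 (rule 146): 001000000
Gen 3 (rule 218): 010100000
Gen 4 (rule 89): 000011111
Gen 5 (rule 146): 000101110
Gen 6 (rule 218): 001001111
Gen 7 (rule 89): 100101001
Gen 8 (rule 146): 011000110
Gen 9 (rule 218): 111101111
Gen 10 (rule 89): 100101001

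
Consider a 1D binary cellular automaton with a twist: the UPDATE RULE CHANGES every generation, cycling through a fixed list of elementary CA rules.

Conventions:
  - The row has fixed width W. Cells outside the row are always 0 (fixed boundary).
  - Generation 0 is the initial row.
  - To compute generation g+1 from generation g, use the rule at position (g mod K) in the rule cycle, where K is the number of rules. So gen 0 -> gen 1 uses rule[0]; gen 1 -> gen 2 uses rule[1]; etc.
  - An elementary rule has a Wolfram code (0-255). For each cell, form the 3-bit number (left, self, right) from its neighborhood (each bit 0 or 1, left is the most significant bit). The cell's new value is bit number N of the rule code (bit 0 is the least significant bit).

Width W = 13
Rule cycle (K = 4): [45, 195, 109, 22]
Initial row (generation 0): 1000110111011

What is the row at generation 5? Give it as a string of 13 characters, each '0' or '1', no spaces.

Gen 0: 1000110111011
Gen 1 (rule 45): 1010101100110
Gen 2 (rule 195): 0000000101010
Gen 3 (rule 109): 1111110111110
Gen 4 (rule 22): 0000000000001
Gen 5 (rule 45): 1111111111101

Answer: 1111111111101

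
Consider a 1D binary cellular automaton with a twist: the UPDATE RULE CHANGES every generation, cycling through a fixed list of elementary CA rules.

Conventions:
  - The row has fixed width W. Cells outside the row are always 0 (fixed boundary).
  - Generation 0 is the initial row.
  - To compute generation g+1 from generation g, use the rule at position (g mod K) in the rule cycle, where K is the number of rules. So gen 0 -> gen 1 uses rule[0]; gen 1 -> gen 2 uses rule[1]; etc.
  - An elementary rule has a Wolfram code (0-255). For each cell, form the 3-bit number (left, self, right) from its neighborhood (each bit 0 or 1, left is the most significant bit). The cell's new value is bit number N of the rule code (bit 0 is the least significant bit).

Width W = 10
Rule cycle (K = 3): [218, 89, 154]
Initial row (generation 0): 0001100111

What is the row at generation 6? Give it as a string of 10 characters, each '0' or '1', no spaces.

Answer: 0100101000

Derivation:
Gen 0: 0001100111
Gen 1 (rule 218): 0011111111
Gen 2 (rule 89): 1010000001
Gen 3 (rule 154): 0001000010
Gen 4 (rule 218): 0010100101
Gen 5 (rule 89): 1000010000
Gen 6 (rule 154): 0100101000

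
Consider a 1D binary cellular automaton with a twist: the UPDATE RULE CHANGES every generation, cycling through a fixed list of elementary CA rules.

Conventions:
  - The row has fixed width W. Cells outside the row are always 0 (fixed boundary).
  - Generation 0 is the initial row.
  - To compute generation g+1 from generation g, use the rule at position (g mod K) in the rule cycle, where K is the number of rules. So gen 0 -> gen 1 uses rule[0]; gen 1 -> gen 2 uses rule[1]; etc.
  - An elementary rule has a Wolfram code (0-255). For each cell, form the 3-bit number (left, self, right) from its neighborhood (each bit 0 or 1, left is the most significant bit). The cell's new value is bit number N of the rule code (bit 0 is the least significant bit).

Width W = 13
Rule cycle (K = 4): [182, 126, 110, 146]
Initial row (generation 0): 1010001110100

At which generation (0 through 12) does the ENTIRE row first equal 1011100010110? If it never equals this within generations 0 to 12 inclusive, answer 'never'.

Answer: 8

Derivation:
Gen 0: 1010001110100
Gen 1 (rule 182): 1111010101110
Gen 2 (rule 126): 1001111111011
Gen 3 (rule 110): 1011000001111
Gen 4 (rule 146): 0000100010110
Gen 5 (rule 182): 0001110111001
Gen 6 (rule 126): 0011011101111
Gen 7 (rule 110): 0111110111001
Gen 8 (rule 146): 1011100010110
Gen 9 (rule 182): 1101010111001
Gen 10 (rule 126): 1111111101111
Gen 11 (rule 110): 1000000111001
Gen 12 (rule 146): 0100001010110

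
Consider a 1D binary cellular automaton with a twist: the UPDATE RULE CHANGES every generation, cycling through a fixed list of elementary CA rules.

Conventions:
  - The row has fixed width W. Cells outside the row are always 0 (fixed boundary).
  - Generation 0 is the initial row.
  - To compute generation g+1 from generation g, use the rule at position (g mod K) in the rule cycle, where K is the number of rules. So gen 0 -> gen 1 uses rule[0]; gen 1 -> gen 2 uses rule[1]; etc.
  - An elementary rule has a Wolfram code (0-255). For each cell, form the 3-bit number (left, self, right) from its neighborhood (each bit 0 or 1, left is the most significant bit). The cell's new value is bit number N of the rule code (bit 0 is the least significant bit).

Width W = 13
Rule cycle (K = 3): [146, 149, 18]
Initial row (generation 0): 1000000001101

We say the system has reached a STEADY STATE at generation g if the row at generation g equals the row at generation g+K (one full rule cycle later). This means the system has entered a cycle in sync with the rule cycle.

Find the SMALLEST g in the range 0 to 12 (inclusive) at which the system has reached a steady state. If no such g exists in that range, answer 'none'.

Answer: 3

Derivation:
Gen 0: 1000000001101
Gen 1 (rule 146): 0100000010000
Gen 2 (rule 149): 0111111011111
Gen 3 (rule 18): 1000000000000
Gen 4 (rule 146): 0100000000000
Gen 5 (rule 149): 0111111111111
Gen 6 (rule 18): 1000000000000
Gen 7 (rule 146): 0100000000000
Gen 8 (rule 149): 0111111111111
Gen 9 (rule 18): 1000000000000
Gen 10 (rule 146): 0100000000000
Gen 11 (rule 149): 0111111111111
Gen 12 (rule 18): 1000000000000
Gen 13 (rule 146): 0100000000000
Gen 14 (rule 149): 0111111111111
Gen 15 (rule 18): 1000000000000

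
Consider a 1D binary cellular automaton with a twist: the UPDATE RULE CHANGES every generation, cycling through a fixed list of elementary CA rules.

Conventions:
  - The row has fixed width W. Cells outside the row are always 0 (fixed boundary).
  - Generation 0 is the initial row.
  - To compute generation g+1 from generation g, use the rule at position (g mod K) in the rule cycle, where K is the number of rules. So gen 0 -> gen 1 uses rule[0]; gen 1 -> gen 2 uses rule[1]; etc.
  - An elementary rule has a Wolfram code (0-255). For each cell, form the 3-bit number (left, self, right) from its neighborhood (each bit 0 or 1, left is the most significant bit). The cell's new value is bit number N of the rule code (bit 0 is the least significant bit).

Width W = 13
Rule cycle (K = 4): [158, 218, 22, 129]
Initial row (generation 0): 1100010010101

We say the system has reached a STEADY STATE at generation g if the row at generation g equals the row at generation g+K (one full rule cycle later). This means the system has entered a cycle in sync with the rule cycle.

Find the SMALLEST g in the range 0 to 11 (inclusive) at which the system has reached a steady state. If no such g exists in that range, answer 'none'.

Gen 0: 1100010010101
Gen 1 (rule 158): 1010111110101
Gen 2 (rule 218): 0000111110000
Gen 3 (rule 22): 0001000001000
Gen 4 (rule 129): 1100011100011
Gen 5 (rule 158): 1010111010110
Gen 6 (rule 218): 0000111000111
Gen 7 (rule 22): 0001000101000
Gen 8 (rule 129): 1100010000011
Gen 9 (rule 158): 1010111000110
Gen 10 (rule 218): 0000111101111
Gen 11 (rule 22): 0001000000000
Gen 12 (rule 129): 1100011111111
Gen 13 (rule 158): 1010111111110
Gen 14 (rule 218): 0000111111111
Gen 15 (rule 22): 0001000000000

Answer: 11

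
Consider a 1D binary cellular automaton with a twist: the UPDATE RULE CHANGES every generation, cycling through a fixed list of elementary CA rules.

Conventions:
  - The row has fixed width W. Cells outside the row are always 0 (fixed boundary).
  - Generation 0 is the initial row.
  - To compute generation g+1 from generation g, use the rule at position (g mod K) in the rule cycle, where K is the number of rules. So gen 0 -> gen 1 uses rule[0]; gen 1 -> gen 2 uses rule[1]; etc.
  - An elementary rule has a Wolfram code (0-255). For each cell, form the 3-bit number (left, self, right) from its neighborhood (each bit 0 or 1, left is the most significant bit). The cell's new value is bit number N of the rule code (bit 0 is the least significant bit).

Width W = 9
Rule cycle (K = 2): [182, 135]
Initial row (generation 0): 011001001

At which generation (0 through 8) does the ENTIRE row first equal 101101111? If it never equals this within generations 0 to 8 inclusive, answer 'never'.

Gen 0: 011001001
Gen 1 (rule 182): 100111111
Gen 2 (rule 135): 101011110
Gen 3 (rule 182): 111101101
Gen 4 (rule 135): 011000001
Gen 5 (rule 182): 100100011
Gen 6 (rule 135): 101101100
Gen 7 (rule 182): 110010010
Gen 8 (rule 135): 000110110

Answer: never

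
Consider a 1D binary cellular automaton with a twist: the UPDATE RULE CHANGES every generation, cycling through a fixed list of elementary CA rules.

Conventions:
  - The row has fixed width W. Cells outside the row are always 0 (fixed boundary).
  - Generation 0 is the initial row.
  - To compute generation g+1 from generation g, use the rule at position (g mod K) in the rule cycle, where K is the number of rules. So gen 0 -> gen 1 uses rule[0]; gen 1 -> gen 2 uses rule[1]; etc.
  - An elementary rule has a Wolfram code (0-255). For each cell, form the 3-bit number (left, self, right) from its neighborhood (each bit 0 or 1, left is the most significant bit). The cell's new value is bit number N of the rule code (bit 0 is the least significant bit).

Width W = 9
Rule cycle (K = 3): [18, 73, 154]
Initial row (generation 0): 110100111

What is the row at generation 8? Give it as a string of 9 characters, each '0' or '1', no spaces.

Gen 0: 110100111
Gen 1 (rule 18): 000011000
Gen 2 (rule 73): 111011011
Gen 3 (rule 154): 110010010
Gen 4 (rule 18): 001101101
Gen 5 (rule 73): 101101100
Gen 6 (rule 154): 001001010
Gen 7 (rule 18): 010110001
Gen 8 (rule 73): 000110100

Answer: 000110100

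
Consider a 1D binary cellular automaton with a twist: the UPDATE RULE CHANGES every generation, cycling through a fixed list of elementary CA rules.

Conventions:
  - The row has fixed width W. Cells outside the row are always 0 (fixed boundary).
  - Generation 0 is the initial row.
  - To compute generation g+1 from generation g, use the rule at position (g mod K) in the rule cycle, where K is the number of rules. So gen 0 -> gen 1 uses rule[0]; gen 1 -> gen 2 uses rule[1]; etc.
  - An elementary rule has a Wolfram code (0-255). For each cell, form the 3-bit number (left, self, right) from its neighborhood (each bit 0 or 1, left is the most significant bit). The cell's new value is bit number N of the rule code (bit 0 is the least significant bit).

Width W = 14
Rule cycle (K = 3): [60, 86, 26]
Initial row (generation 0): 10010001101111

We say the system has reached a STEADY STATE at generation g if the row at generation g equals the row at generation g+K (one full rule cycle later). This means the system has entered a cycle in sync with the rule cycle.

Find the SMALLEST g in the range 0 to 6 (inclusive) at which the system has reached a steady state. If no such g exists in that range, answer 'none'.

Gen 0: 10010001101111
Gen 1 (rule 60): 11011001011000
Gen 2 (rule 86): 01001111001100
Gen 3 (rule 26): 10111000111010
Gen 4 (rule 60): 11100100100111
Gen 5 (rule 86): 00111111111001
Gen 6 (rule 26): 01100000000110
Gen 7 (rule 60): 01010000000101
Gen 8 (rule 86): 11011000001101
Gen 9 (rule 26): 10010100011000

Answer: none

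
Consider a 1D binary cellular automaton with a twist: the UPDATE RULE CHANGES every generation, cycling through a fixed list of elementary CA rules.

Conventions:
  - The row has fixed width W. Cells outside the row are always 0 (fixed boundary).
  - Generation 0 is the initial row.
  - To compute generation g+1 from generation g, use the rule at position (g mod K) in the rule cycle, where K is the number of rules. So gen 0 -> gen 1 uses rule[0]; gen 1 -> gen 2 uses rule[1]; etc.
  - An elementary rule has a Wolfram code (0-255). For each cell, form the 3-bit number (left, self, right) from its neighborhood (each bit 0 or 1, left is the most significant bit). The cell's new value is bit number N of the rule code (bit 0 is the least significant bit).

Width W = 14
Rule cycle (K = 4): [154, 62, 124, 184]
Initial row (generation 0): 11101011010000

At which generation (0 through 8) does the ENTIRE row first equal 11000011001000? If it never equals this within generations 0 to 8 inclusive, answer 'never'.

Answer: 5

Derivation:
Gen 0: 11101011010000
Gen 1 (rule 154): 11000010001000
Gen 2 (rule 62): 10100111011100
Gen 3 (rule 124): 11110101110110
Gen 4 (rule 184): 11101011101101
Gen 5 (rule 154): 11000011001000
Gen 6 (rule 62): 10100110111100
Gen 7 (rule 124): 11110111100110
Gen 8 (rule 184): 11101111010101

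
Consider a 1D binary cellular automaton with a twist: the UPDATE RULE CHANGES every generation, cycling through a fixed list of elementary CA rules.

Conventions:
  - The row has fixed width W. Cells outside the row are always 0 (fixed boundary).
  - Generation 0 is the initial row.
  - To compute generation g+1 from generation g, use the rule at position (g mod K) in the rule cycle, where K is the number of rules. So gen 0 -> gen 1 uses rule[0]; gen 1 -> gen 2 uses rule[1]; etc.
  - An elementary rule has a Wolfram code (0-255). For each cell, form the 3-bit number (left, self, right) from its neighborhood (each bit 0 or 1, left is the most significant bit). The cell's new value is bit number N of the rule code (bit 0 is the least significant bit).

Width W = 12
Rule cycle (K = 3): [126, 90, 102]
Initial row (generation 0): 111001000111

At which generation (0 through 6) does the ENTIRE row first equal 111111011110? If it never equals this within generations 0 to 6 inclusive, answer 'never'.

Gen 0: 111001000111
Gen 1 (rule 126): 101111101101
Gen 2 (rule 90): 001000101100
Gen 3 (rule 102): 011001110100
Gen 4 (rule 126): 111111011110
Gen 5 (rule 90): 100001010011
Gen 6 (rule 102): 100011110101

Answer: 4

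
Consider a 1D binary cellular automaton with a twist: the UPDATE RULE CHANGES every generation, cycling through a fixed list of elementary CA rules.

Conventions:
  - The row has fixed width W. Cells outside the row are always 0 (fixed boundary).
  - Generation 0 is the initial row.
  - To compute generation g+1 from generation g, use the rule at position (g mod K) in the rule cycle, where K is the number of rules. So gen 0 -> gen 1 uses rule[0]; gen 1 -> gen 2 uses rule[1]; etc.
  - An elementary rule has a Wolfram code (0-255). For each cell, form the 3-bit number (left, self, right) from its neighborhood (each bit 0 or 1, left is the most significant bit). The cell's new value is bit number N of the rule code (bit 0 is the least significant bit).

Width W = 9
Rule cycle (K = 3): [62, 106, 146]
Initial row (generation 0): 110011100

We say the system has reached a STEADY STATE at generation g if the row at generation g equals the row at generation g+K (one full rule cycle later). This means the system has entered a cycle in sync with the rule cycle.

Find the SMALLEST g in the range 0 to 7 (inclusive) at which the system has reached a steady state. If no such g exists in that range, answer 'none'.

Gen 0: 110011100
Gen 1 (rule 62): 101110010
Gen 2 (rule 106): 011010100
Gen 3 (rule 146): 100000010
Gen 4 (rule 62): 110000111
Gen 5 (rule 106): 110001101
Gen 6 (rule 146): 001010000
Gen 7 (rule 62): 011111000
Gen 8 (rule 106): 110001000
Gen 9 (rule 146): 001010100
Gen 10 (rule 62): 011111110

Answer: none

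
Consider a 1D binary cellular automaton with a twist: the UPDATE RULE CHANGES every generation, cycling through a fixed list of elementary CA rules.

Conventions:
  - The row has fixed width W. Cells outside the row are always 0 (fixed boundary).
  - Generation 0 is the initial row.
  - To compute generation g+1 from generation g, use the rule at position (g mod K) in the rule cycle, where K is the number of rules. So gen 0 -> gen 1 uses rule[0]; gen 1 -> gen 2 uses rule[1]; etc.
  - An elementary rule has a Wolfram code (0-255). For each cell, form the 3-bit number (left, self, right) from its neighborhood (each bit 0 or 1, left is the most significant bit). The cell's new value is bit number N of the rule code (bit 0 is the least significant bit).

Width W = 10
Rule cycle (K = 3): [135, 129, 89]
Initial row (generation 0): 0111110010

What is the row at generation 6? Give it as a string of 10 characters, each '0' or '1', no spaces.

Gen 0: 0111110010
Gen 1 (rule 135): 1011100110
Gen 2 (rule 129): 0001000000
Gen 3 (rule 89): 1100111111
Gen 4 (rule 135): 0001011110
Gen 5 (rule 129): 1100001100
Gen 6 (rule 89): 1111101111

Answer: 1111101111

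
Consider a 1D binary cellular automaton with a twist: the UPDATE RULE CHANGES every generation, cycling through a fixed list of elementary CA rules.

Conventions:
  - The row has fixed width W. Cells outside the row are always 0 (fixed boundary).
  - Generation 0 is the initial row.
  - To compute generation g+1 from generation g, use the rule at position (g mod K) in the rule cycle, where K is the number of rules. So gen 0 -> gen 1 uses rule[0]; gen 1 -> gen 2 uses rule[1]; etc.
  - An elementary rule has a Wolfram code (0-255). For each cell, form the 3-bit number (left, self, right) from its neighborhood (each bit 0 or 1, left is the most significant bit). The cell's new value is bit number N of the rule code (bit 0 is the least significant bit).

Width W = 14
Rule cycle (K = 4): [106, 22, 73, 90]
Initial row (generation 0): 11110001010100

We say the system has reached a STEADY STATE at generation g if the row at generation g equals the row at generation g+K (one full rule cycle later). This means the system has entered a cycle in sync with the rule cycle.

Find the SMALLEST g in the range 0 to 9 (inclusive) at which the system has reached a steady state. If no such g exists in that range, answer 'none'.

Gen 0: 11110001010100
Gen 1 (rule 106): 10010010101000
Gen 2 (rule 22): 11111110101100
Gen 3 (rule 73): 10000010001101
Gen 4 (rule 90): 01000101011100
Gen 5 (rule 106): 10001010110100
Gen 6 (rule 22): 11011010000110
Gen 7 (rule 73): 11011000110110
Gen 8 (rule 90): 11011101110111
Gen 9 (rule 106): 11110111011101
Gen 10 (rule 22): 00000000000001
Gen 11 (rule 73): 11111111111100
Gen 12 (rule 90): 10000000000110
Gen 13 (rule 106): 00000000001110

Answer: none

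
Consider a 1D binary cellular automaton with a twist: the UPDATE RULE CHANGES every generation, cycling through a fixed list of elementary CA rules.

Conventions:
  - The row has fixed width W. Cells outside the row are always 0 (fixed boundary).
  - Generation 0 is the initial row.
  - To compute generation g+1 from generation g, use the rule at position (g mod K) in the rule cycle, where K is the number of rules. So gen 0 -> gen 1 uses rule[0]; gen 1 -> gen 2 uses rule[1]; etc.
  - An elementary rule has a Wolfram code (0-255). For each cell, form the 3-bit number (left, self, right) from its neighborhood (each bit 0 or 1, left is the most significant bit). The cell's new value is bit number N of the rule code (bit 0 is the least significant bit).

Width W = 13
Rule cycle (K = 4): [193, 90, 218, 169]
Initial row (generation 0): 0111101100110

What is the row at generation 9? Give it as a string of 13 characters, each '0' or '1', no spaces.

Gen 0: 0111101100110
Gen 1 (rule 193): 0011100100010
Gen 2 (rule 90): 0110111010101
Gen 3 (rule 218): 1110111000000
Gen 4 (rule 169): 1101110011111
Gen 5 (rule 193): 0100110001111
Gen 6 (rule 90): 1011111011001
Gen 7 (rule 218): 0011111011110
Gen 8 (rule 169): 1011110111100
Gen 9 (rule 193): 0001110011101

Answer: 0001110011101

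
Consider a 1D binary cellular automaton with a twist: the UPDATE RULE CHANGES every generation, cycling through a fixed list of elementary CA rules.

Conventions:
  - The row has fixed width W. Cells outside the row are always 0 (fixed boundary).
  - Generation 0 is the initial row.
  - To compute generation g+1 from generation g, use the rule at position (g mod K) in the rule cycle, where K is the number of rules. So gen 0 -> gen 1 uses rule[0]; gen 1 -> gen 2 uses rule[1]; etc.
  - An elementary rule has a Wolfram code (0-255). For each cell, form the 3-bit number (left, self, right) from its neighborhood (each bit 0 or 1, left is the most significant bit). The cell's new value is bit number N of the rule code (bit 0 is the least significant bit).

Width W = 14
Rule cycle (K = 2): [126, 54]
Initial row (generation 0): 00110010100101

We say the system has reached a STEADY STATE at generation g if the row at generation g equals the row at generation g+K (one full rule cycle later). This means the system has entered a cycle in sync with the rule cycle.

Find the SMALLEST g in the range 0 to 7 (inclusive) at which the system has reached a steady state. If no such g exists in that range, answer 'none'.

Gen 0: 00110010100101
Gen 1 (rule 126): 01111111111111
Gen 2 (rule 54): 10000000000000
Gen 3 (rule 126): 11000000000000
Gen 4 (rule 54): 00100000000000
Gen 5 (rule 126): 01110000000000
Gen 6 (rule 54): 10001000000000
Gen 7 (rule 126): 11011100000000
Gen 8 (rule 54): 00100010000000
Gen 9 (rule 126): 01110111000000

Answer: none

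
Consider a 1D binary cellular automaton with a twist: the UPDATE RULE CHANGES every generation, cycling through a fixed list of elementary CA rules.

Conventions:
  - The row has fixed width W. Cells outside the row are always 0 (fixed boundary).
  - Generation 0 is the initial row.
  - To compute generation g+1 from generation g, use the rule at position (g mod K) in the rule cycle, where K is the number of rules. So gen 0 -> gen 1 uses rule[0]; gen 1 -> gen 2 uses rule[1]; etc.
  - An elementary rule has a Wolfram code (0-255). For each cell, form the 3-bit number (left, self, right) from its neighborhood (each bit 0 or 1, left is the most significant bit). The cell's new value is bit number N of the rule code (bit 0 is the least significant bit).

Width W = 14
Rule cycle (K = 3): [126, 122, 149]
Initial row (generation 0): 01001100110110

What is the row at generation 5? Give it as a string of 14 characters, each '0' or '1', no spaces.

Gen 0: 01001100110110
Gen 1 (rule 126): 11111111111111
Gen 2 (rule 122): 10000000000001
Gen 3 (rule 149): 11111111111101
Gen 4 (rule 126): 10000000000111
Gen 5 (rule 122): 01000000001101

Answer: 01000000001101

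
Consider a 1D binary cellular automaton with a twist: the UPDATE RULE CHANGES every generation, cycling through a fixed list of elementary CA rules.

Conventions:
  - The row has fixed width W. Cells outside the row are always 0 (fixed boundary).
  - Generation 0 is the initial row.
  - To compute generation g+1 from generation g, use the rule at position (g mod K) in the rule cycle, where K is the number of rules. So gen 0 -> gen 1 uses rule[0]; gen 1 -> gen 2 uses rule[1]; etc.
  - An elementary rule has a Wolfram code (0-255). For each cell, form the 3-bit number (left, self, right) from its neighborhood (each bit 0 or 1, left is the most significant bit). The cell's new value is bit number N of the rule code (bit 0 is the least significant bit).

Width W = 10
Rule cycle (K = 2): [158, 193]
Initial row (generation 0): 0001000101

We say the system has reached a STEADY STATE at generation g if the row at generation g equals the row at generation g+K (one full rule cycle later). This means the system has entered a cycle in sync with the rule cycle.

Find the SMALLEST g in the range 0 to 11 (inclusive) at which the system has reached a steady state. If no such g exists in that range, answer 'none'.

Answer: none

Derivation:
Gen 0: 0001000101
Gen 1 (rule 158): 0011101101
Gen 2 (rule 193): 1001100100
Gen 3 (rule 158): 1111011110
Gen 4 (rule 193): 0111001110
Gen 5 (rule 158): 1110111101
Gen 6 (rule 193): 0110011100
Gen 7 (rule 158): 1101111010
Gen 8 (rule 193): 0100111000
Gen 9 (rule 158): 1111110100
Gen 10 (rule 193): 0111110001
Gen 11 (rule 158): 1111101011
Gen 12 (rule 193): 0111100001
Gen 13 (rule 158): 1111010011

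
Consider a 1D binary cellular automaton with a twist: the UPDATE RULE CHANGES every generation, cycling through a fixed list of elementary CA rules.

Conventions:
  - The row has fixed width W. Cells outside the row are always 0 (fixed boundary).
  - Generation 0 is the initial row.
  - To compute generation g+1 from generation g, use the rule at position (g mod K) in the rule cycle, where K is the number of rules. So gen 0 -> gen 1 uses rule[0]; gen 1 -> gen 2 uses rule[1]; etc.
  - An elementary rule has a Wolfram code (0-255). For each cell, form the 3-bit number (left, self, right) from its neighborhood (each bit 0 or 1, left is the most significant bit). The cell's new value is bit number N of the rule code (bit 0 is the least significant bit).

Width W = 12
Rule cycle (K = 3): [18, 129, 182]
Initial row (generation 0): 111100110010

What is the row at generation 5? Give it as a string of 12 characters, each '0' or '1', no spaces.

Gen 0: 111100110010
Gen 1 (rule 18): 000011001101
Gen 2 (rule 129): 111000000000
Gen 3 (rule 182): 010100000000
Gen 4 (rule 18): 100010000000
Gen 5 (rule 129): 001000111111

Answer: 001000111111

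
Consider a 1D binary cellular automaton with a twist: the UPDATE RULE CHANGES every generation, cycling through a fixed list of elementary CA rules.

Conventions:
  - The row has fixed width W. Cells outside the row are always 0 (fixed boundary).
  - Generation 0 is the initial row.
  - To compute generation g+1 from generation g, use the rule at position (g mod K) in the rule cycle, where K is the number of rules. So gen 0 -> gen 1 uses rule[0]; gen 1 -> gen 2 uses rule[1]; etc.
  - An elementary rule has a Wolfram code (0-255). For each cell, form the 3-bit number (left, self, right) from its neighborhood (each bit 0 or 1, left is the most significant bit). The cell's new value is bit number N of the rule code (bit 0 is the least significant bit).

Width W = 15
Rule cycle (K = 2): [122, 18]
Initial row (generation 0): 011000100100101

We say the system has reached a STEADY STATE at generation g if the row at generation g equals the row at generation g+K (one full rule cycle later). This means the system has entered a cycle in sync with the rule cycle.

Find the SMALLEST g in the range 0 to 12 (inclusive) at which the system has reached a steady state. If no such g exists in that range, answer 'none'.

Answer: none

Derivation:
Gen 0: 011000100100101
Gen 1 (rule 122): 111101011011010
Gen 2 (rule 18): 000000000000001
Gen 3 (rule 122): 000000000000010
Gen 4 (rule 18): 000000000000101
Gen 5 (rule 122): 000000000001010
Gen 6 (rule 18): 000000000010001
Gen 7 (rule 122): 000000000101010
Gen 8 (rule 18): 000000001000001
Gen 9 (rule 122): 000000010100010
Gen 10 (rule 18): 000000100010101
Gen 11 (rule 122): 000001010101010
Gen 12 (rule 18): 000010000000001
Gen 13 (rule 122): 000101000000010
Gen 14 (rule 18): 001000100000101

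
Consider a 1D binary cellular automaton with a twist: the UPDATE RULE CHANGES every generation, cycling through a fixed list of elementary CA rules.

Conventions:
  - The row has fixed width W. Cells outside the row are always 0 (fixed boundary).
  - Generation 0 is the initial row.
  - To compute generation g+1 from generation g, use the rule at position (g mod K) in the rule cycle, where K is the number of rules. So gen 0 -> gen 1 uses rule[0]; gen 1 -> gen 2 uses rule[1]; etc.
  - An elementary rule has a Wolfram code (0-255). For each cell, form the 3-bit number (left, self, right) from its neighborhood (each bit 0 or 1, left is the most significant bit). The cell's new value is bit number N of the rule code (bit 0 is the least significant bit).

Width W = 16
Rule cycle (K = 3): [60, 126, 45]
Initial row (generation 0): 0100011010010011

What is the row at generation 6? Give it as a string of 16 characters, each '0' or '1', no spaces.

Gen 0: 0100011010010011
Gen 1 (rule 60): 0110010111011010
Gen 2 (rule 126): 1111111101111111
Gen 3 (rule 45): 1000000011000000
Gen 4 (rule 60): 1100000010100000
Gen 5 (rule 126): 1110000111110000
Gen 6 (rule 45): 1000110100000111

Answer: 1000110100000111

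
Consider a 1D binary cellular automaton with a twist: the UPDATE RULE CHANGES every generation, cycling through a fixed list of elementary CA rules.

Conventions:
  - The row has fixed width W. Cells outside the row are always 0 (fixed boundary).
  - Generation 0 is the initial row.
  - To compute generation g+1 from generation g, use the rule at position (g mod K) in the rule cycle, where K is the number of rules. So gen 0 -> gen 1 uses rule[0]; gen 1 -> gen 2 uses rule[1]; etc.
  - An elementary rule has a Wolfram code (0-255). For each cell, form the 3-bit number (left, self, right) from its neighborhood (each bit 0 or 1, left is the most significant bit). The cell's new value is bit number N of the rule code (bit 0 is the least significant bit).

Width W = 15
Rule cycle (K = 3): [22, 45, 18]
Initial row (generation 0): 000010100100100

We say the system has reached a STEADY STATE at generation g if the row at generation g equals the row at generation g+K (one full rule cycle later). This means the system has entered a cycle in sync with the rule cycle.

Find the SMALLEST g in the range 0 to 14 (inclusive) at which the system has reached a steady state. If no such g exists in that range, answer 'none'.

Answer: 9

Derivation:
Gen 0: 000010100100100
Gen 1 (rule 22): 000110111111110
Gen 2 (rule 45): 110101100000000
Gen 3 (rule 18): 000000010000000
Gen 4 (rule 22): 000000111000000
Gen 5 (rule 45): 111110100011111
Gen 6 (rule 18): 000000010100000
Gen 7 (rule 22): 000000110110000
Gen 8 (rule 45): 111110101100111
Gen 9 (rule 18): 000000000011000
Gen 10 (rule 22): 000000000100100
Gen 11 (rule 45): 111111110100101
Gen 12 (rule 18): 000000000011000
Gen 13 (rule 22): 000000000100100
Gen 14 (rule 45): 111111110100101
Gen 15 (rule 18): 000000000011000
Gen 16 (rule 22): 000000000100100
Gen 17 (rule 45): 111111110100101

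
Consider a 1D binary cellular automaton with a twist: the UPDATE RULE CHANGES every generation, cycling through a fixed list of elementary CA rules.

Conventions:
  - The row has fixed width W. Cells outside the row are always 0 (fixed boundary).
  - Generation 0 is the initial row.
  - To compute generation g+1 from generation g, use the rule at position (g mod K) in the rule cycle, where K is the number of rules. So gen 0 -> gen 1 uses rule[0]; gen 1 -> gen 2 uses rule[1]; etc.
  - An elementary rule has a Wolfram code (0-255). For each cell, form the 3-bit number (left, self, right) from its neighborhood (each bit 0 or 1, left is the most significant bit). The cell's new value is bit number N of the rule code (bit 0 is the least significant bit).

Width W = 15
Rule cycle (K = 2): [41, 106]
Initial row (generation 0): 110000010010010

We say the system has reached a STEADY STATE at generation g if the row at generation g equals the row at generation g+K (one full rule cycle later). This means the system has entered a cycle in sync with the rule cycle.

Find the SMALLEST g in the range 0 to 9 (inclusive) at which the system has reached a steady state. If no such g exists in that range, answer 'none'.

Gen 0: 110000010010010
Gen 1 (rule 41): 100111000000000
Gen 2 (rule 106): 001101000000000
Gen 3 (rule 41): 101010011111111
Gen 4 (rule 106): 010100110000001
Gen 5 (rule 41): 001000100111100
Gen 6 (rule 106): 010001001100100
Gen 7 (rule 41): 000100001000001
Gen 8 (rule 106): 001000010000010
Gen 9 (rule 41): 100011000111000
Gen 10 (rule 106): 000111001101000
Gen 11 (rule 41): 110100001010011

Answer: none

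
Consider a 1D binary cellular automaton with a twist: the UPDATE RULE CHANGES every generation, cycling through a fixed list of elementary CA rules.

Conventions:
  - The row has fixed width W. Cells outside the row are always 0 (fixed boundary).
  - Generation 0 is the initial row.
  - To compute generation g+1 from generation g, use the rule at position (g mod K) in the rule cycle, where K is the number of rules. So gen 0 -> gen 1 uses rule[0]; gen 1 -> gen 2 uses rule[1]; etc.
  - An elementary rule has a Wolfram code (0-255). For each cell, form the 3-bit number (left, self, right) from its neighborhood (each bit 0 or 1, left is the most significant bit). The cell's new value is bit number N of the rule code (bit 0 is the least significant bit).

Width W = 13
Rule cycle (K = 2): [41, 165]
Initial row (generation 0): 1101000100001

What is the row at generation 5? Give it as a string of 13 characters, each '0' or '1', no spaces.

Gen 0: 1101000100001
Gen 1 (rule 41): 1010010001100
Gen 2 (rule 165): 1110010100001
Gen 3 (rule 41): 1000001001100
Gen 4 (rule 165): 1011101000001
Gen 5 (rule 41): 0110010011100

Answer: 0110010011100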